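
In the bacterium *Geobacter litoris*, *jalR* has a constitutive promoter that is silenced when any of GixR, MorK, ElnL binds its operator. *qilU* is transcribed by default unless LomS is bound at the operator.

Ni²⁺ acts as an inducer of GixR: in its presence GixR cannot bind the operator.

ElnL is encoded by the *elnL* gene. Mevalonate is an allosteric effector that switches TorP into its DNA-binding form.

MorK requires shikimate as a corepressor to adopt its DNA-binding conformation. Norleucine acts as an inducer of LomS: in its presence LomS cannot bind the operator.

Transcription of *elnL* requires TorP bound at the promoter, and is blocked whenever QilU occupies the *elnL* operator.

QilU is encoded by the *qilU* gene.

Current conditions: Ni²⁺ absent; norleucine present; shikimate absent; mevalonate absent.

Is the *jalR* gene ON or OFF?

OFF

Ni²⁺ is absent, so GixR is active.
Shikimate is absent, so MorK is inactive.
Norleucine is present, so LomS is inactive.
With no repressor bound, *qilU* is transcribed.
So QilU is produced and active.
Mevalonate is absent, so TorP is inactive.
With repressor QilU bound, *elnL* is not transcribed.
So ElnL is not produced.
With repressor GixR bound, *jalR* is not transcribed.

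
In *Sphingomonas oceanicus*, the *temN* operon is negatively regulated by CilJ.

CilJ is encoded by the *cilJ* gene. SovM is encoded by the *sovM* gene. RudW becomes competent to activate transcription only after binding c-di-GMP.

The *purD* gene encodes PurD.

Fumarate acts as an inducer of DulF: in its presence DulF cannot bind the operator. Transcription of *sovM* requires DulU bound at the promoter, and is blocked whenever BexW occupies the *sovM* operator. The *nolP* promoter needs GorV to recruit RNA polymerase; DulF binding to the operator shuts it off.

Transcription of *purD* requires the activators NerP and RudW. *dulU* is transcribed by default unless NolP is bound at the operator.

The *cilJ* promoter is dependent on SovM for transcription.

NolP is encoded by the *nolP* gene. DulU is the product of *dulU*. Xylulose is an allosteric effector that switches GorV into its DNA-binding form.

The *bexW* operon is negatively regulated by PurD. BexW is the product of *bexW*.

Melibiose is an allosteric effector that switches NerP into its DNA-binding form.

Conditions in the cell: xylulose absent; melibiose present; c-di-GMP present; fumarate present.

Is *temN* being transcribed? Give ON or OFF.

Melibiose is present, so NerP is active.
c-di-GMP is present, so RudW is active.
No repressor is bound and NerP and RudW are active, so *purD* is transcribed.
So PurD is produced and active.
With repressor PurD bound, *bexW* is not transcribed.
So BexW is not produced.
Fumarate is present, so DulF is inactive.
Xylulose is absent, so GorV is inactive.
Required activator GorV is absent, so *nolP* is not transcribed.
So NolP is not produced.
With no repressor bound, *dulU* is transcribed.
So DulU is produced and active.
No repressor is bound and DulU is active, so *sovM* is transcribed.
So SovM is produced and active.
No repressor is bound and SovM is active, so *cilJ* is transcribed.
So CilJ is produced and active.
With repressor CilJ bound, *temN* is not transcribed.

OFF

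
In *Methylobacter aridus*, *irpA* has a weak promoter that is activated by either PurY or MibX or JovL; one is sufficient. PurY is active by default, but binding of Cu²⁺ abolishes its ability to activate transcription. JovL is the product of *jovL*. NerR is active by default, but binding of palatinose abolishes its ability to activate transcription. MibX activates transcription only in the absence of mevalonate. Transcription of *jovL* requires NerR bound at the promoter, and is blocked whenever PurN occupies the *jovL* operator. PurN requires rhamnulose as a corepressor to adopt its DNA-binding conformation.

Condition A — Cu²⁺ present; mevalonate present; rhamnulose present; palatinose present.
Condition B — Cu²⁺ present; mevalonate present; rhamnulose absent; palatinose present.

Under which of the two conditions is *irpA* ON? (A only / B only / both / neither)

neither

Condition A:
Cu²⁺ is present, so PurY is inactive.
Mevalonate is present, so MibX is inactive.
Rhamnulose is present, so PurN is active.
Palatinose is present, so NerR is inactive.
With repressor PurN bound, *jovL* is not transcribed.
So JovL is not produced.
No activator is available at the *irpA* promoter, so *irpA* is not transcribed.
→ *irpA* is OFF in A.
Condition B:
Cu²⁺ is present, so PurY is inactive.
Mevalonate is present, so MibX is inactive.
Rhamnulose is absent, so PurN is inactive.
Palatinose is present, so NerR is inactive.
Required activator NerR is absent, so *jovL* is not transcribed.
So JovL is not produced.
No activator is available at the *irpA* promoter, so *irpA* is not transcribed.
→ *irpA* is OFF in B.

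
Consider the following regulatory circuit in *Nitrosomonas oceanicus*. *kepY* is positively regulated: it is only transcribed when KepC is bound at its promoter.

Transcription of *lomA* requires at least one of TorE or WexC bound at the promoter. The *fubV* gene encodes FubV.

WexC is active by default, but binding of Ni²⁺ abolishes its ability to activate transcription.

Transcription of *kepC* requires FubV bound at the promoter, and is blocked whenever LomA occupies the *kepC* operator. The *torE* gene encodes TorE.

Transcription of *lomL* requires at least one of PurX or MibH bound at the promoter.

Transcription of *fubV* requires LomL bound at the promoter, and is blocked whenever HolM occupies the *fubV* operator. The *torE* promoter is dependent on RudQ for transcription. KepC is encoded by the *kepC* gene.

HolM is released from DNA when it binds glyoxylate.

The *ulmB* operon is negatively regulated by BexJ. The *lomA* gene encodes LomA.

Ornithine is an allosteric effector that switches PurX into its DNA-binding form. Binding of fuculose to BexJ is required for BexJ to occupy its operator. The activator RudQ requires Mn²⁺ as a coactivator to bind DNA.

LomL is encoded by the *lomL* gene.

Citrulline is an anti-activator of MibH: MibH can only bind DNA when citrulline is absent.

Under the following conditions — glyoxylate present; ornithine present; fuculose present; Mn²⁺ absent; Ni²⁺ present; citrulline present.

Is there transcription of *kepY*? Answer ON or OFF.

Ornithine is present, so PurX is active.
Citrulline is present, so MibH is inactive.
Activator PurX is present, so *lomL* is transcribed.
So LomL is produced and active.
Glyoxylate is present, so HolM is inactive.
No repressor is bound and LomL is active, so *fubV* is transcribed.
So FubV is produced and active.
Mn²⁺ is absent, so RudQ is inactive.
Required activator RudQ is absent, so *torE* is not transcribed.
So TorE is not produced.
Ni²⁺ is present, so WexC is inactive.
No activator is available at the *lomA* promoter, so *lomA* is not transcribed.
So LomA is not produced.
No repressor is bound and FubV is active, so *kepC* is transcribed.
So KepC is produced and active.
No repressor is bound and KepC is active, so *kepY* is transcribed.

ON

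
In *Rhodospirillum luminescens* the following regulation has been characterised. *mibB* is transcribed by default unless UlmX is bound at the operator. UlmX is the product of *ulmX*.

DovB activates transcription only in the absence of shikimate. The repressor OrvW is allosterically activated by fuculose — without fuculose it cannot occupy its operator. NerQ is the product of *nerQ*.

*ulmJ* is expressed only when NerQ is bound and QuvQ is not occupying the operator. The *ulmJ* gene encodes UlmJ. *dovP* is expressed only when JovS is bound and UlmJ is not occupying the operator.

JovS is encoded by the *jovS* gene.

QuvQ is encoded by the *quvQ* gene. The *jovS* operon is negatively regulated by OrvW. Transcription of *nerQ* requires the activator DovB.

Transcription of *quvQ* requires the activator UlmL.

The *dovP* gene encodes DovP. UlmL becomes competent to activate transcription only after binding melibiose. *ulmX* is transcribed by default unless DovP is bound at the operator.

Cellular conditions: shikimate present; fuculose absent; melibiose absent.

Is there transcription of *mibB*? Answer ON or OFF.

ON

Shikimate is present, so DovB is inactive.
Required activator DovB is absent, so *nerQ* is not transcribed.
So NerQ is not produced.
Melibiose is absent, so UlmL is inactive.
Required activator UlmL is absent, so *quvQ* is not transcribed.
So QuvQ is not produced.
Required activator NerQ is absent, so *ulmJ* is not transcribed.
So UlmJ is not produced.
Fuculose is absent, so OrvW is inactive.
With no repressor bound, *jovS* is transcribed.
So JovS is produced and active.
No repressor is bound and JovS is active, so *dovP* is transcribed.
So DovP is produced and active.
With repressor DovP bound, *ulmX* is not transcribed.
So UlmX is not produced.
With no repressor bound, *mibB* is transcribed.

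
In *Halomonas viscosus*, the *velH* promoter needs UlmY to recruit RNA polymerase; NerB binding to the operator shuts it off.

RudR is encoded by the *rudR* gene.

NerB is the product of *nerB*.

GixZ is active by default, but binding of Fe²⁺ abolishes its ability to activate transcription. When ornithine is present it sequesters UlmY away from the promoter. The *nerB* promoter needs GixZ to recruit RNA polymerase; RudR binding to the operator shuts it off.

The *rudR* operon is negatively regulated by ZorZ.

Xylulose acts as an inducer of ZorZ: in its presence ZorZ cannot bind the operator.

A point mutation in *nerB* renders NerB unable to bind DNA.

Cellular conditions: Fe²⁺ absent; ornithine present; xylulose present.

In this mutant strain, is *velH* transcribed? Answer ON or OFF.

OFF

Ornithine is present, so UlmY is inactive.
NerB is non-functional in this strain, so it has no effect.
Required activator UlmY is absent, so *velH* is not transcribed.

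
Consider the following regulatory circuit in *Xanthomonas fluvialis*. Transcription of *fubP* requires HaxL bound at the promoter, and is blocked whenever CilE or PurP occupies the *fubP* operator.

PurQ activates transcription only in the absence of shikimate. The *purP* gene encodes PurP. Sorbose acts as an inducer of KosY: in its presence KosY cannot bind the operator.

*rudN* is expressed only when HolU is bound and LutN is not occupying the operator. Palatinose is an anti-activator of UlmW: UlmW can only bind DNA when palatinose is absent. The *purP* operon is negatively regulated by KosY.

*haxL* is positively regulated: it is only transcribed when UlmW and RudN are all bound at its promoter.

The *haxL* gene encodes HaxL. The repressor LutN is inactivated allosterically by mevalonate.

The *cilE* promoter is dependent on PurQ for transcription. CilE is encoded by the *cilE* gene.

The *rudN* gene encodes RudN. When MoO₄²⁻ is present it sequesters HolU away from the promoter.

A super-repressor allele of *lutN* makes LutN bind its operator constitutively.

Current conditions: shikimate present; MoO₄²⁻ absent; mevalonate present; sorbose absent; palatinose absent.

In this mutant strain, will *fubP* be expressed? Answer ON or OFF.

OFF

Shikimate is present, so PurQ is inactive.
Required activator PurQ is absent, so *cilE* is not transcribed.
So CilE is not produced.
Palatinose is absent, so UlmW is active.
LutN is constitutively active in this strain.
MoO₄²⁻ is absent, so HolU is active.
With repressor LutN bound, *rudN* is not transcribed.
So RudN is not produced.
Required activator RudN is absent, so *haxL* is not transcribed.
So HaxL is not produced.
Sorbose is absent, so KosY is active.
With repressor KosY bound, *purP* is not transcribed.
So PurP is not produced.
Required activator HaxL is absent, so *fubP* is not transcribed.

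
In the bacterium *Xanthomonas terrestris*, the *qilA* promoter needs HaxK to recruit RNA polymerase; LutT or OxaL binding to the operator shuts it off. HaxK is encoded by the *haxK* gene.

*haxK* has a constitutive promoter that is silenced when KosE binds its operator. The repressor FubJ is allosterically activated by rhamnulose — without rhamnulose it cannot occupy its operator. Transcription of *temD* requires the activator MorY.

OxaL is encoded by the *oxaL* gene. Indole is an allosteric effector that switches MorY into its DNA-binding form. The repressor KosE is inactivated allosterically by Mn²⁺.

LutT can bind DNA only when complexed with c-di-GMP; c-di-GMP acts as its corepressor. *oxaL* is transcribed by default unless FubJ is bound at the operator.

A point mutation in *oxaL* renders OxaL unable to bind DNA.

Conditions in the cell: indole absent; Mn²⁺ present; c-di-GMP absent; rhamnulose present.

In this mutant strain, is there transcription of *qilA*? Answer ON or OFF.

c-di-GMP is absent, so LutT is inactive.
Mn²⁺ is present, so KosE is inactive.
With no repressor bound, *haxK* is transcribed.
So HaxK is produced and active.
OxaL is non-functional in this strain, so it has no effect.
No repressor is bound and HaxK is active, so *qilA* is transcribed.

ON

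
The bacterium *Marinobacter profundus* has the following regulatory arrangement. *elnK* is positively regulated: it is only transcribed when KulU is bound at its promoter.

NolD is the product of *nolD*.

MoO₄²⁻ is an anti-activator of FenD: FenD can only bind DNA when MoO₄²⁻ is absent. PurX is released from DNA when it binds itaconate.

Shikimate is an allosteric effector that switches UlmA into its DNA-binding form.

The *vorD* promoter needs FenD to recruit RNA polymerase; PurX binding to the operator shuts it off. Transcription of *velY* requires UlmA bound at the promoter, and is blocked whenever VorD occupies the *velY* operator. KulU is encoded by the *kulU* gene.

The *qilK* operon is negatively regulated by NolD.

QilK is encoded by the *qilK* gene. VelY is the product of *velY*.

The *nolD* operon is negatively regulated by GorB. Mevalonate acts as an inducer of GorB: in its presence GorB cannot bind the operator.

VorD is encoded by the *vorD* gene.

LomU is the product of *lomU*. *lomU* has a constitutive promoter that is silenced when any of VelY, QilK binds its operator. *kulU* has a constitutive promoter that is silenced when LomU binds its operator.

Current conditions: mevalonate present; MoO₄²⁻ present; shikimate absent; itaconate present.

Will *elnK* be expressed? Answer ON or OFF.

Itaconate is present, so PurX is inactive.
MoO₄²⁻ is present, so FenD is inactive.
Required activator FenD is absent, so *vorD* is not transcribed.
So VorD is not produced.
Shikimate is absent, so UlmA is inactive.
Required activator UlmA is absent, so *velY* is not transcribed.
So VelY is not produced.
Mevalonate is present, so GorB is inactive.
With no repressor bound, *nolD* is transcribed.
So NolD is produced and active.
With repressor NolD bound, *qilK* is not transcribed.
So QilK is not produced.
With no repressor bound, *lomU* is transcribed.
So LomU is produced and active.
With repressor LomU bound, *kulU* is not transcribed.
So KulU is not produced.
Required activator KulU is absent, so *elnK* is not transcribed.

OFF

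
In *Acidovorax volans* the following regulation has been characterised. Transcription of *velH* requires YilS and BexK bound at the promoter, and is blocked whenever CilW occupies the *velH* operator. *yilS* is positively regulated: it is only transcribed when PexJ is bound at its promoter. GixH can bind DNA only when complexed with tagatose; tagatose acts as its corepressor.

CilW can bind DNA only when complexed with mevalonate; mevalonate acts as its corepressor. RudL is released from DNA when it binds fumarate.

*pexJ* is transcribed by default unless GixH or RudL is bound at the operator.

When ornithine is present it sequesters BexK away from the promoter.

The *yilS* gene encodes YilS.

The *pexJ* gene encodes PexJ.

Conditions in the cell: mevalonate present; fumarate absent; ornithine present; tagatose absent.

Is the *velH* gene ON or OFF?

OFF

Tagatose is absent, so GixH is inactive.
Fumarate is absent, so RudL is active.
With repressor RudL bound, *pexJ* is not transcribed.
So PexJ is not produced.
Required activator PexJ is absent, so *yilS* is not transcribed.
So YilS is not produced.
Ornithine is present, so BexK is inactive.
Mevalonate is present, so CilW is active.
With repressor CilW bound, *velH* is not transcribed.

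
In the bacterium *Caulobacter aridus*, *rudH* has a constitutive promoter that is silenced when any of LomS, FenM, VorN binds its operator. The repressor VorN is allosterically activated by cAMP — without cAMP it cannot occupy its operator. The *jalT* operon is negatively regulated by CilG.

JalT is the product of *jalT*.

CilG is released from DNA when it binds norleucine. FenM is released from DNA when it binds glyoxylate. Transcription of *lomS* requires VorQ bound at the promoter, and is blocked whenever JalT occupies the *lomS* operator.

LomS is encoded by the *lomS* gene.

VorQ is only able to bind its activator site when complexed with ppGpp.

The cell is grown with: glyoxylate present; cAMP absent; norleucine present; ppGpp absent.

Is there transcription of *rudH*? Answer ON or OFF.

ppGpp is absent, so VorQ is inactive.
Norleucine is present, so CilG is inactive.
With no repressor bound, *jalT* is transcribed.
So JalT is produced and active.
With repressor JalT bound, *lomS* is not transcribed.
So LomS is not produced.
Glyoxylate is present, so FenM is inactive.
cAMP is absent, so VorN is inactive.
With no repressor bound, *rudH* is transcribed.

ON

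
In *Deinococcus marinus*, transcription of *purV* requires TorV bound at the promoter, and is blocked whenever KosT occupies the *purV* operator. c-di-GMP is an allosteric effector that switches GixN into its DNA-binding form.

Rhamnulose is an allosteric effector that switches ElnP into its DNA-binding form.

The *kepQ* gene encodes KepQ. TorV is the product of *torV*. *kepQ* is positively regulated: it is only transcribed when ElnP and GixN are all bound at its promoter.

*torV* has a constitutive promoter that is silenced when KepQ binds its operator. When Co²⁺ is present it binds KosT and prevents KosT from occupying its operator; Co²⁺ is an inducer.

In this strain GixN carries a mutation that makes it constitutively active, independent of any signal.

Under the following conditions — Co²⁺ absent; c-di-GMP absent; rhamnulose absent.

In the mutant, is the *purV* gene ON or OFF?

OFF

Co²⁺ is absent, so KosT is active.
Rhamnulose is absent, so ElnP is inactive.
GixN is constitutively active in this strain.
Required activator ElnP is absent, so *kepQ* is not transcribed.
So KepQ is not produced.
With no repressor bound, *torV* is transcribed.
So TorV is produced and active.
With repressor KosT bound, *purV* is not transcribed.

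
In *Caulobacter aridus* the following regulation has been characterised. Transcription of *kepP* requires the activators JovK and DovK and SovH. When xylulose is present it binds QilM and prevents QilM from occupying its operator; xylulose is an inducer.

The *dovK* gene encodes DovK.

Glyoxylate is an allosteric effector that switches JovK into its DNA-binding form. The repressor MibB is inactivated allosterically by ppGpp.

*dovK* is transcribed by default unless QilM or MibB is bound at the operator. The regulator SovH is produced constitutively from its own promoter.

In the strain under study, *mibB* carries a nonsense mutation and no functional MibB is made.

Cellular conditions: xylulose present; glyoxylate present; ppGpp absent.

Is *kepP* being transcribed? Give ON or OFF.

Glyoxylate is present, so JovK is active.
Xylulose is present, so QilM is inactive.
MibB is non-functional in this strain, so it has no effect.
With no repressor bound, *dovK* is transcribed.
So DovK is produced and active.
SovH is produced constitutively and is active.
No repressor is bound and JovK and DovK and SovH are active, so *kepP* is transcribed.

ON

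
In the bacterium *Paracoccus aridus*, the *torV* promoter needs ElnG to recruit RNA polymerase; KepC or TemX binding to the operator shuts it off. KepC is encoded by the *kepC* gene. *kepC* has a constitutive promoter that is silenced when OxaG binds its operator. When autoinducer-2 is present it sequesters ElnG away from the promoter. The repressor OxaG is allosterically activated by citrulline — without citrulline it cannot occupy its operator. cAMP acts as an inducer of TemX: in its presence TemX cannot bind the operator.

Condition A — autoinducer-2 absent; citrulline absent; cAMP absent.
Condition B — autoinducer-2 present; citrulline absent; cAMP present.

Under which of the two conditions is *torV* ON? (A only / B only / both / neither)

Condition A:
Autoinducer-2 is absent, so ElnG is active.
Citrulline is absent, so OxaG is inactive.
With no repressor bound, *kepC* is transcribed.
So KepC is produced and active.
cAMP is absent, so TemX is active.
With repressor KepC bound, *torV* is not transcribed.
→ *torV* is OFF in A.
Condition B:
Autoinducer-2 is present, so ElnG is inactive.
Citrulline is absent, so OxaG is inactive.
With no repressor bound, *kepC* is transcribed.
So KepC is produced and active.
cAMP is present, so TemX is inactive.
With repressor KepC bound, *torV* is not transcribed.
→ *torV* is OFF in B.

neither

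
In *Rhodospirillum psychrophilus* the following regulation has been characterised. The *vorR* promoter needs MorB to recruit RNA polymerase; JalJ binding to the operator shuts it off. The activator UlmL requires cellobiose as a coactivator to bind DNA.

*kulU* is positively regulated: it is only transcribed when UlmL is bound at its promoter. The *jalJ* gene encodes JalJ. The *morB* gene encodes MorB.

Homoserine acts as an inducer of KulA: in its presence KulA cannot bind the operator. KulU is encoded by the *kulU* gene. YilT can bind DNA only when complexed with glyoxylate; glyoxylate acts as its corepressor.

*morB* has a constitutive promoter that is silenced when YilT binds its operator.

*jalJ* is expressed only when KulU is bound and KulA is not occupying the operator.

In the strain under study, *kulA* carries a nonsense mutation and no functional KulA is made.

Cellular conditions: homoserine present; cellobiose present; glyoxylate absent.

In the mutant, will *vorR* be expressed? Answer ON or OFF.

OFF

KulA is non-functional in this strain, so it has no effect.
Cellobiose is present, so UlmL is active.
No repressor is bound and UlmL is active, so *kulU* is transcribed.
So KulU is produced and active.
No repressor is bound and KulU is active, so *jalJ* is transcribed.
So JalJ is produced and active.
Glyoxylate is absent, so YilT is inactive.
With no repressor bound, *morB* is transcribed.
So MorB is produced and active.
With repressor JalJ bound, *vorR* is not transcribed.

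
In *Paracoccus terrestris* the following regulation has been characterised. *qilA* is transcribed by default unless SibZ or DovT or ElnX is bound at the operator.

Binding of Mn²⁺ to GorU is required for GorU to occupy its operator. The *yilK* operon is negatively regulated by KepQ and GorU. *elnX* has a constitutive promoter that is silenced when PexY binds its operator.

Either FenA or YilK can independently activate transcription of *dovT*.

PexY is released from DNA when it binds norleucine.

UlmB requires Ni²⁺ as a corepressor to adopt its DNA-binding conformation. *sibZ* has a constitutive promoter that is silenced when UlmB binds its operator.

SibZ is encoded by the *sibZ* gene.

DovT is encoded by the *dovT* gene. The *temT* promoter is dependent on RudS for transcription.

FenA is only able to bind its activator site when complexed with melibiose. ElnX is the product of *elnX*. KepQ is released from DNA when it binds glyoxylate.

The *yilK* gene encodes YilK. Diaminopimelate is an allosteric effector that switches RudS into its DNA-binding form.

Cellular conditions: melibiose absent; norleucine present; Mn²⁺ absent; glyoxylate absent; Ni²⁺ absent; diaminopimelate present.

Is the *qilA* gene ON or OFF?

Ni²⁺ is absent, so UlmB is inactive.
With no repressor bound, *sibZ* is transcribed.
So SibZ is produced and active.
Melibiose is absent, so FenA is inactive.
Glyoxylate is absent, so KepQ is active.
Mn²⁺ is absent, so GorU is inactive.
With repressor KepQ bound, *yilK* is not transcribed.
So YilK is not produced.
No activator is available at the *dovT* promoter, so *dovT* is not transcribed.
So DovT is not produced.
Norleucine is present, so PexY is inactive.
With no repressor bound, *elnX* is transcribed.
So ElnX is produced and active.
With repressor SibZ bound, *qilA* is not transcribed.

OFF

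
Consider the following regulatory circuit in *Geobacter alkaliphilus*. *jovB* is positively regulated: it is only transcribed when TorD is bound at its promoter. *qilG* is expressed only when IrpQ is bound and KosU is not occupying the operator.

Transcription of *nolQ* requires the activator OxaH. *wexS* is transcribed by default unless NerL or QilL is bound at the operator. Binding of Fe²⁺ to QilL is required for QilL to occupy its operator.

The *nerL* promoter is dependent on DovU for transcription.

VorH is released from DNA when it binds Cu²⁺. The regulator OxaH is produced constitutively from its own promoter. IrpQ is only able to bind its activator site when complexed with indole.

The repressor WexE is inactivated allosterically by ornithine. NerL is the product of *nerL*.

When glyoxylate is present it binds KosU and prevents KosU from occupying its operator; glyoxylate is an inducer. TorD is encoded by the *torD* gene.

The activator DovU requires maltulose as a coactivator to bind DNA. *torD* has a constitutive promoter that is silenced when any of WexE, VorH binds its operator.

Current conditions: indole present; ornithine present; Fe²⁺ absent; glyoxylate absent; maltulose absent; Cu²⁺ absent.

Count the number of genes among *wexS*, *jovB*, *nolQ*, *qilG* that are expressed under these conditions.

Maltulose is absent, so DovU is inactive.
Required activator DovU is absent, so *nerL* is not transcribed.
So NerL is not produced.
Fe²⁺ is absent, so QilL is inactive.
With no repressor bound, *wexS* is transcribed.
→ *wexS* is ON.
Ornithine is present, so WexE is inactive.
Cu²⁺ is absent, so VorH is active.
With repressor VorH bound, *torD* is not transcribed.
So TorD is not produced.
Required activator TorD is absent, so *jovB* is not transcribed.
→ *jovB* is OFF.
OxaH is produced constitutively and is active.
No repressor is bound and OxaH is active, so *nolQ* is transcribed.
→ *nolQ* is ON.
Glyoxylate is absent, so KosU is active.
Indole is present, so IrpQ is active.
With repressor KosU bound, *qilG* is not transcribed.
→ *qilG* is OFF.
2 of the 4 genes are transcribed.

2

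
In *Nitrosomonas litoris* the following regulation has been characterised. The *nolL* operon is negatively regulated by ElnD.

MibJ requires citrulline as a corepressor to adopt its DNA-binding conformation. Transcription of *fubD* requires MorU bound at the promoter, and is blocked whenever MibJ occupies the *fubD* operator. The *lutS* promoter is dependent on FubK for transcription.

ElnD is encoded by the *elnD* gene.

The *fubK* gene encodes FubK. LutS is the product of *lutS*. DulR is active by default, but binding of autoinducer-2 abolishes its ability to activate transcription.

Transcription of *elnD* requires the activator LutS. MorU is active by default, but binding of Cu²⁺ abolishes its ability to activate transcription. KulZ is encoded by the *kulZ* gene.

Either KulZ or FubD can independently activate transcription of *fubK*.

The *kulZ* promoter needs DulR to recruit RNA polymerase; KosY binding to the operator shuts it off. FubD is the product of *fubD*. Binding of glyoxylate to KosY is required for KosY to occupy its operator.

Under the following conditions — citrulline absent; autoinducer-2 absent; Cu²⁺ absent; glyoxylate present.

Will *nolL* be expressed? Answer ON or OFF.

OFF

Glyoxylate is present, so KosY is active.
Autoinducer-2 is absent, so DulR is active.
With repressor KosY bound, *kulZ* is not transcribed.
So KulZ is not produced.
Citrulline is absent, so MibJ is inactive.
Cu²⁺ is absent, so MorU is active.
No repressor is bound and MorU is active, so *fubD* is transcribed.
So FubD is produced and active.
Activator FubD is present, so *fubK* is transcribed.
So FubK is produced and active.
No repressor is bound and FubK is active, so *lutS* is transcribed.
So LutS is produced and active.
No repressor is bound and LutS is active, so *elnD* is transcribed.
So ElnD is produced and active.
With repressor ElnD bound, *nolL* is not transcribed.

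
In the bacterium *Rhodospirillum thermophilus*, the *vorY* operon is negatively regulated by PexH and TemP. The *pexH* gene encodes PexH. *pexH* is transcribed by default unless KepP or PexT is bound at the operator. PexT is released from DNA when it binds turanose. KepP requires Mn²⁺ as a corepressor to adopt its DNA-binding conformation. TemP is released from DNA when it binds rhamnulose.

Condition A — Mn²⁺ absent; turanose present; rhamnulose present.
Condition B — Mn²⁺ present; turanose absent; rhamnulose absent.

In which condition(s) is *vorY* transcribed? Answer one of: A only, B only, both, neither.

neither

Condition A:
Mn²⁺ is absent, so KepP is inactive.
Turanose is present, so PexT is inactive.
With no repressor bound, *pexH* is transcribed.
So PexH is produced and active.
Rhamnulose is present, so TemP is inactive.
With repressor PexH bound, *vorY* is not transcribed.
→ *vorY* is OFF in A.
Condition B:
Mn²⁺ is present, so KepP is active.
Turanose is absent, so PexT is active.
With repressor KepP bound, *pexH* is not transcribed.
So PexH is not produced.
Rhamnulose is absent, so TemP is active.
With repressor TemP bound, *vorY* is not transcribed.
→ *vorY* is OFF in B.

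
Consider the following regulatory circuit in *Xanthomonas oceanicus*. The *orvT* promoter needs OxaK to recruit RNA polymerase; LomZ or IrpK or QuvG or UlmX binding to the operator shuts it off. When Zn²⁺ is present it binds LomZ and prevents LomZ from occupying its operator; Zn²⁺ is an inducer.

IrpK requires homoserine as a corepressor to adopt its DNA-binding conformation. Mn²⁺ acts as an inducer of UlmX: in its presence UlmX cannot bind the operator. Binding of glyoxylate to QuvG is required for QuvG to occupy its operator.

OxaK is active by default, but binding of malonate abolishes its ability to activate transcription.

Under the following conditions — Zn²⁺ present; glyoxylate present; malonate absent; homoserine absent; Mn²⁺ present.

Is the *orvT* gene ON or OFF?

Zn²⁺ is present, so LomZ is inactive.
Malonate is absent, so OxaK is active.
Homoserine is absent, so IrpK is inactive.
Glyoxylate is present, so QuvG is active.
Mn²⁺ is present, so UlmX is inactive.
With repressor QuvG bound, *orvT* is not transcribed.

OFF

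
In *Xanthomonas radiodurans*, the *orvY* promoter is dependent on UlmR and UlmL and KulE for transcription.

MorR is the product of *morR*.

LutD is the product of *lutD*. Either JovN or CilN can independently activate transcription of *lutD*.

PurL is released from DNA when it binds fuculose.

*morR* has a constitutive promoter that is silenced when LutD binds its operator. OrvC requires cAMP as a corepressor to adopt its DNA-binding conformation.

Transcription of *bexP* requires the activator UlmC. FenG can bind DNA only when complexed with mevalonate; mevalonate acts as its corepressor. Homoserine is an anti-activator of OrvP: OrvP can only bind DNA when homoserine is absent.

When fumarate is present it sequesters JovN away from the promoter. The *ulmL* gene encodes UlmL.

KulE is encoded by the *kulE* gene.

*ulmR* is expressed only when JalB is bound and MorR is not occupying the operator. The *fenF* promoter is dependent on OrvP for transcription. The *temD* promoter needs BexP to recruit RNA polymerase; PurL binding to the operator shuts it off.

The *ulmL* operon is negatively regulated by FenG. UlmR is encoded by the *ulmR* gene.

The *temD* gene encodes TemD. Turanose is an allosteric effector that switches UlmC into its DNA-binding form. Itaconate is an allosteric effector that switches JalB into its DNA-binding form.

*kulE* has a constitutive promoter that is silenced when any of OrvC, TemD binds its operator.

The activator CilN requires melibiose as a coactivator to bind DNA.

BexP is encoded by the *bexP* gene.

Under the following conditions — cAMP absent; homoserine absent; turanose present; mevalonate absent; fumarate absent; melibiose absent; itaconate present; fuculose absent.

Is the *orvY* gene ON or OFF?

Fumarate is absent, so JovN is active.
Melibiose is absent, so CilN is inactive.
Activator JovN is present, so *lutD* is transcribed.
So LutD is produced and active.
With repressor LutD bound, *morR* is not transcribed.
So MorR is not produced.
Itaconate is present, so JalB is active.
No repressor is bound and JalB is active, so *ulmR* is transcribed.
So UlmR is produced and active.
Mevalonate is absent, so FenG is inactive.
With no repressor bound, *ulmL* is transcribed.
So UlmL is produced and active.
cAMP is absent, so OrvC is inactive.
Fuculose is absent, so PurL is active.
Turanose is present, so UlmC is active.
No repressor is bound and UlmC is active, so *bexP* is transcribed.
So BexP is produced and active.
With repressor PurL bound, *temD* is not transcribed.
So TemD is not produced.
With no repressor bound, *kulE* is transcribed.
So KulE is produced and active.
No repressor is bound and UlmR and UlmL and KulE are active, so *orvY* is transcribed.

ON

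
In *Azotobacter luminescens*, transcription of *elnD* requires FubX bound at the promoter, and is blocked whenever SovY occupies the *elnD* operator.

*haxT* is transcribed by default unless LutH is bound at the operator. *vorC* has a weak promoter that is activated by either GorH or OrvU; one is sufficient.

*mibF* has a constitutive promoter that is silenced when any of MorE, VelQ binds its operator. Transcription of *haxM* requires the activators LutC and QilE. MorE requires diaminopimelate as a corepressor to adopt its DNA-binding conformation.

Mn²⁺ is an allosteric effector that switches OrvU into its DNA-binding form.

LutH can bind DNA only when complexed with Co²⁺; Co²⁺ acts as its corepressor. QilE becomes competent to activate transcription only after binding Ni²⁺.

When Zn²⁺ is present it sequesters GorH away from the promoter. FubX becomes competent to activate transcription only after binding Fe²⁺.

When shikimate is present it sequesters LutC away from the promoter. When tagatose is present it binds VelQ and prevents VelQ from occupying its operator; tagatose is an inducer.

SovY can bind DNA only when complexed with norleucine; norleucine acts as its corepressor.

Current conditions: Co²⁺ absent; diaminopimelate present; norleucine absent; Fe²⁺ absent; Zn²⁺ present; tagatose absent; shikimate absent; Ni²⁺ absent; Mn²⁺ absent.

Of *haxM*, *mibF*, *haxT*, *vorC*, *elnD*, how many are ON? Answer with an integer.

1

Shikimate is absent, so LutC is active.
Ni²⁺ is absent, so QilE is inactive.
Required activator QilE is absent, so *haxM* is not transcribed.
→ *haxM* is OFF.
Diaminopimelate is present, so MorE is active.
Tagatose is absent, so VelQ is active.
With repressor MorE bound, *mibF* is not transcribed.
→ *mibF* is OFF.
Co²⁺ is absent, so LutH is inactive.
With no repressor bound, *haxT* is transcribed.
→ *haxT* is ON.
Zn²⁺ is present, so GorH is inactive.
Mn²⁺ is absent, so OrvU is inactive.
No activator is available at the *vorC* promoter, so *vorC* is not transcribed.
→ *vorC* is OFF.
Norleucine is absent, so SovY is inactive.
Fe²⁺ is absent, so FubX is inactive.
Required activator FubX is absent, so *elnD* is not transcribed.
→ *elnD* is OFF.
1 of the 5 genes is transcribed.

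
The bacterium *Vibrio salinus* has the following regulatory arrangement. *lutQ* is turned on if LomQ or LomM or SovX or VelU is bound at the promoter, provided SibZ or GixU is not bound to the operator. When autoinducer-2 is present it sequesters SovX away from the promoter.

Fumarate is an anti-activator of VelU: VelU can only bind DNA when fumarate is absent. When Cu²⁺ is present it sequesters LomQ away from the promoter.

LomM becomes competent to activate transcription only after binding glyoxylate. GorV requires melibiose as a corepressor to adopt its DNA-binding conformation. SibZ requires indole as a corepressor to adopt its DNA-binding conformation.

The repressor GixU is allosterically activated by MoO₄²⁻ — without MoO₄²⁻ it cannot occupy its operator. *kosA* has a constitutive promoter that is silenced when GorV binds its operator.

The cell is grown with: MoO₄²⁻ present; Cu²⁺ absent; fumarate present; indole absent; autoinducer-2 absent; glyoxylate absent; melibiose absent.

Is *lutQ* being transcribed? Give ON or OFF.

Indole is absent, so SibZ is inactive.
Cu²⁺ is absent, so LomQ is active.
Glyoxylate is absent, so LomM is inactive.
Autoinducer-2 is absent, so SovX is active.
Fumarate is present, so VelU is inactive.
MoO₄²⁻ is present, so GixU is active.
With repressor GixU bound, *lutQ* is not transcribed.

OFF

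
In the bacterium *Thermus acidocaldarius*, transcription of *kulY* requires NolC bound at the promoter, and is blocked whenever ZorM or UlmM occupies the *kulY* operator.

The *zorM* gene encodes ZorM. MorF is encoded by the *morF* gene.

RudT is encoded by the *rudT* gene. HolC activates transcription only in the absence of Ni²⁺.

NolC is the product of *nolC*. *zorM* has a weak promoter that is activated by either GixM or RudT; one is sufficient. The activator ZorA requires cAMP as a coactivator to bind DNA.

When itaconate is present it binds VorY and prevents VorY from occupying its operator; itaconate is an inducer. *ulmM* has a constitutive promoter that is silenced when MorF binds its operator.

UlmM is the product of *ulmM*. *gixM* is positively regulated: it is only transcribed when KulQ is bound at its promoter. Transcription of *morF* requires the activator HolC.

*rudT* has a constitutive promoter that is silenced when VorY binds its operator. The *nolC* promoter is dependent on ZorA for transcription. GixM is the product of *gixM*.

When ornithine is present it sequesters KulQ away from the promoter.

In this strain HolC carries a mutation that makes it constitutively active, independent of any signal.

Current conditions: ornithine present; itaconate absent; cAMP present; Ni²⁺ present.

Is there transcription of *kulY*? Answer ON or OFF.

ON

cAMP is present, so ZorA is active.
No repressor is bound and ZorA is active, so *nolC* is transcribed.
So NolC is produced and active.
Ornithine is present, so KulQ is inactive.
Required activator KulQ is absent, so *gixM* is not transcribed.
So GixM is not produced.
Itaconate is absent, so VorY is active.
With repressor VorY bound, *rudT* is not transcribed.
So RudT is not produced.
No activator is available at the *zorM* promoter, so *zorM* is not transcribed.
So ZorM is not produced.
HolC is constitutively active in this strain.
No repressor is bound and HolC is active, so *morF* is transcribed.
So MorF is produced and active.
With repressor MorF bound, *ulmM* is not transcribed.
So UlmM is not produced.
No repressor is bound and NolC is active, so *kulY* is transcribed.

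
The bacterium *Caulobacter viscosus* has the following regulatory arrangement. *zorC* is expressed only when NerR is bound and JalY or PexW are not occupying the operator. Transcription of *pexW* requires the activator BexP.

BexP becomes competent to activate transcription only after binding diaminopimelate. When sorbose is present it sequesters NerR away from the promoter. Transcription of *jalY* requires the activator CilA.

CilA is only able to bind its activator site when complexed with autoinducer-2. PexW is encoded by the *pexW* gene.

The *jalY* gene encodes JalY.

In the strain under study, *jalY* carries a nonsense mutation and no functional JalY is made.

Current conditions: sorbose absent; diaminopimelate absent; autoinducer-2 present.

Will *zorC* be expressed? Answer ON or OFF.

JalY is non-functional in this strain, so it has no effect.
Sorbose is absent, so NerR is active.
Diaminopimelate is absent, so BexP is inactive.
Required activator BexP is absent, so *pexW* is not transcribed.
So PexW is not produced.
No repressor is bound and NerR is active, so *zorC* is transcribed.

ON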